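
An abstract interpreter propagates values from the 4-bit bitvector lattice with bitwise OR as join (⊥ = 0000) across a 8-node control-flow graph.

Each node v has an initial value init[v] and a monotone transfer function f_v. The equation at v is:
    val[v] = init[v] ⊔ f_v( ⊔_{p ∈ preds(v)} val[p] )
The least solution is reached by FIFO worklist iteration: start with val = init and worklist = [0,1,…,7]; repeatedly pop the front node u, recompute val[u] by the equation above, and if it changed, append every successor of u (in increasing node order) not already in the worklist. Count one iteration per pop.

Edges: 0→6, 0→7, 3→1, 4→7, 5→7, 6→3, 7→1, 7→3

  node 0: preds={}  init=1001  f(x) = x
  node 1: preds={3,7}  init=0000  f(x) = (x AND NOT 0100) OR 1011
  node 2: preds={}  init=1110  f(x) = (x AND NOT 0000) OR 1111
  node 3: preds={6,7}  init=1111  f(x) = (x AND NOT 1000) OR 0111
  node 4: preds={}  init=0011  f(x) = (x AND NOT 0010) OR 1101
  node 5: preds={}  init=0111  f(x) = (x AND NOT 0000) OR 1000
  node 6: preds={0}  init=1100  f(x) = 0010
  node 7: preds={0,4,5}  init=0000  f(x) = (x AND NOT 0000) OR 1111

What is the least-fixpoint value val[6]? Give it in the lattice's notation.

Iteration log — 10 steps:
  step 1. node 0  ⊔preds=0000  new=1001  stable
  step 2. node 1  ⊔preds=1111  new=1011  old=0000  +wl: 
  step 3. node 2  ⊔preds=0000  new=1111  old=1110  +wl: 
  step 4. node 3  ⊔preds=1100  new=1111  stable
  step 5. node 4  ⊔preds=0000  new=1111  old=0011  +wl: 
  step 6. node 5  ⊔preds=0000  new=1111  old=0111  +wl: 
  step 7. node 6  ⊔preds=1001  new=1110  old=1100  +wl: 3
  step 8. node 7  ⊔preds=1111  new=1111  old=0000  +wl: 1
  step 9. node 3  ⊔preds=1111  new=1111  stable
  step 10. node 1  ⊔preds=1111  new=1011  stable

Least fixpoint reached:
  node 0: 1001
  node 1: 1011
  node 2: 1111
  node 3: 1111
  node 4: 1111
  node 5: 1111
  node 6: 1110
  node 7: 1111

1110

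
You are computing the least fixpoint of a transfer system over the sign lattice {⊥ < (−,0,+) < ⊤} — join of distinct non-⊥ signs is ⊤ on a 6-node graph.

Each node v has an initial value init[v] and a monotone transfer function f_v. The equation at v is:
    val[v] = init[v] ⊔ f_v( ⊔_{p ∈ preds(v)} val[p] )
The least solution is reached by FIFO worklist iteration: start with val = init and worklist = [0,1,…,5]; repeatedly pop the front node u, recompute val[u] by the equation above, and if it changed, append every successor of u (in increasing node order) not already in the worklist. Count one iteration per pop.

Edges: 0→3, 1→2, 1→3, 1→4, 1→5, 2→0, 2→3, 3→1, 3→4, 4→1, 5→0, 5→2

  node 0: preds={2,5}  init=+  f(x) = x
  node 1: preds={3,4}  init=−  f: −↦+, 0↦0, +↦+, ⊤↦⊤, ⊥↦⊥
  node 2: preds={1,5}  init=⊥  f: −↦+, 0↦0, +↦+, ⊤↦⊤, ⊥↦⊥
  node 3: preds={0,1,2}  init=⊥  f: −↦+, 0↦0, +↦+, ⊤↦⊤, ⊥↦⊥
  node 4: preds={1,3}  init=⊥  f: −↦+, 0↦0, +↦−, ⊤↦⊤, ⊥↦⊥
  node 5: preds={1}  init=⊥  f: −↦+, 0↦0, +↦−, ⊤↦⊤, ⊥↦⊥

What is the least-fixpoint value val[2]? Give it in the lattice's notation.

⊤

Iteration log — 15 steps:
  step 1. node 0  ⊔preds=⊥  new=+  stable
  step 2. node 1  ⊔preds=⊥  new=−  stable
  step 3. node 2  ⊔preds=−  new=+  old=⊥  +wl: 0
  step 4. node 3  ⊔preds=⊤  new=⊤  old=⊥  +wl: 1
  step 5. node 4  ⊔preds=⊤  new=⊤  old=⊥  +wl: 
  step 6. node 5  ⊔preds=−  new=+  old=⊥  +wl: 2
  step 7. node 0  ⊔preds=+  new=+  stable
  step 8. node 1  ⊔preds=⊤  new=⊤  old=−  +wl: 3,4,5
  step 9. node 2  ⊔preds=⊤  new=⊤  old=+  +wl: 0
  step 10. node 3  ⊔preds=⊤  new=⊤  stable
  step 11. node 4  ⊔preds=⊤  new=⊤  stable
  step 12. node 5  ⊔preds=⊤  new=⊤  old=+  +wl: 2
  step 13. node 0  ⊔preds=⊤  new=⊤  old=+  +wl: 3
  step 14. node 2  ⊔preds=⊤  new=⊤  stable
  step 15. node 3  ⊔preds=⊤  new=⊤  stable

Least fixpoint reached:
  node 0: ⊤
  node 1: ⊤
  node 2: ⊤
  node 3: ⊤
  node 4: ⊤
  node 5: ⊤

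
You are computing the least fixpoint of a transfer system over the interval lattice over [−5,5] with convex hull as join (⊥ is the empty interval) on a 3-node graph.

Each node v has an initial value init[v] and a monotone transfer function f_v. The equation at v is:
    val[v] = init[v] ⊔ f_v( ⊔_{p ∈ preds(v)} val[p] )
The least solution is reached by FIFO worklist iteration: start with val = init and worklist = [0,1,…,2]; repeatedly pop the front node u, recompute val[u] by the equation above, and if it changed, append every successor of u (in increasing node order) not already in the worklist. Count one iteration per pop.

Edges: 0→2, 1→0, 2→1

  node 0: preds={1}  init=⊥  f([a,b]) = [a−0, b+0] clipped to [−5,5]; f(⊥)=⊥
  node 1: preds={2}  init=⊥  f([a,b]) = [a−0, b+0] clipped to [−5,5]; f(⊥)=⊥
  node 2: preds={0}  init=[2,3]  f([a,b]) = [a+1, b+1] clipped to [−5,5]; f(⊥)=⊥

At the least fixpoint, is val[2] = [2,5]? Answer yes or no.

yes

Iteration log — 11 steps:
  step 1. node 0  ⊔preds=⊥  new=⊥  stable
  step 2. node 1  ⊔preds=[2,3]  new=[2,3]  old=⊥  +wl: 0
  step 3. node 2  ⊔preds=⊥  new=[2,3]  stable
  step 4. node 0  ⊔preds=[2,3]  new=[2,3]  old=⊥  +wl: 2
  step 5. node 2  ⊔preds=[2,3]  new=[2,4]  old=[2,3]  +wl: 1
  step 6. node 1  ⊔preds=[2,4]  new=[2,4]  old=[2,3]  +wl: 0
  step 7. node 0  ⊔preds=[2,4]  new=[2,4]  old=[2,3]  +wl: 2
  step 8. node 2  ⊔preds=[2,4]  new=[2,5]  old=[2,4]  +wl: 1
  step 9. node 1  ⊔preds=[2,5]  new=[2,5]  old=[2,4]  +wl: 0
  step 10. node 0  ⊔preds=[2,5]  new=[2,5]  old=[2,4]  +wl: 2
  step 11. node 2  ⊔preds=[2,5]  new=[2,5]  stable

Least fixpoint reached:
  node 0: [2,5]
  node 1: [2,5]
  node 2: [2,5]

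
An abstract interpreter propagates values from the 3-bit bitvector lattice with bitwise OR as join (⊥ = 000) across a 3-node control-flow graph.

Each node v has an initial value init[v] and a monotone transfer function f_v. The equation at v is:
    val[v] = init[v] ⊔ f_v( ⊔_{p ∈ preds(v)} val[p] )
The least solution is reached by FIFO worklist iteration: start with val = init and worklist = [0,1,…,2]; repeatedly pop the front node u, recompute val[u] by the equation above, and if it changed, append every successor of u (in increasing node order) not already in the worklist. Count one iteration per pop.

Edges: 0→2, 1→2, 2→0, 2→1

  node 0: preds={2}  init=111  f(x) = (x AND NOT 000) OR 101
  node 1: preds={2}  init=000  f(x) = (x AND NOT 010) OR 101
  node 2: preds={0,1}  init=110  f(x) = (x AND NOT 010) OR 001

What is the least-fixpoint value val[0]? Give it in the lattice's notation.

111

Worklist (5 pops):
  #1 pop 0: in=110 → 111 (no change)
  #2 pop 1: in=110 → 101 (was 000); enqueue []
  #3 pop 2: in=111 → 111 (was 110); enqueue [0,1]
  #4 pop 0: in=111 → 111 (no change)
  #5 pop 1: in=111 → 101 (no change)

Fixpoint:
  val[0] = 111
  val[1] = 101
  val[2] = 111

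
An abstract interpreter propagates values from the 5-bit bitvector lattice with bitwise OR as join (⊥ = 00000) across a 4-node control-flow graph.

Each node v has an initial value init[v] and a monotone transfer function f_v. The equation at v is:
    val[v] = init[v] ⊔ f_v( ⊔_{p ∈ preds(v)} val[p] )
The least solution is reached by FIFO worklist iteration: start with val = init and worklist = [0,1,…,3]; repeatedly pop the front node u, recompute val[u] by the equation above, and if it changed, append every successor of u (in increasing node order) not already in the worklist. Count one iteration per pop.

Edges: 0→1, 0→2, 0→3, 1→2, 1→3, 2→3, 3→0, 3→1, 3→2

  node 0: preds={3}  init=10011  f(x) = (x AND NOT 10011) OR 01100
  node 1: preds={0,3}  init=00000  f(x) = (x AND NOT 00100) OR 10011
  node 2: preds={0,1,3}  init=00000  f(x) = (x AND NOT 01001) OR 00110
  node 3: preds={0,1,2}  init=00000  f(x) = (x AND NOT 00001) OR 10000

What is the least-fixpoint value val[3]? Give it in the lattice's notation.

11110

Iteration log — 7 steps:
  step 1. node 0  ⊔preds=00000  new=11111  old=10011  +wl: 
  step 2. node 1  ⊔preds=11111  new=11011  old=00000  +wl: 
  step 3. node 2  ⊔preds=11111  new=10110  old=00000  +wl: 
  step 4. node 3  ⊔preds=11111  new=11110  old=00000  +wl: 0,1,2
  step 5. node 0  ⊔preds=11110  new=11111  stable
  step 6. node 1  ⊔preds=11111  new=11011  stable
  step 7. node 2  ⊔preds=11111  new=10110  stable

Least fixpoint reached:
  node 0: 11111
  node 1: 11011
  node 2: 10110
  node 3: 11110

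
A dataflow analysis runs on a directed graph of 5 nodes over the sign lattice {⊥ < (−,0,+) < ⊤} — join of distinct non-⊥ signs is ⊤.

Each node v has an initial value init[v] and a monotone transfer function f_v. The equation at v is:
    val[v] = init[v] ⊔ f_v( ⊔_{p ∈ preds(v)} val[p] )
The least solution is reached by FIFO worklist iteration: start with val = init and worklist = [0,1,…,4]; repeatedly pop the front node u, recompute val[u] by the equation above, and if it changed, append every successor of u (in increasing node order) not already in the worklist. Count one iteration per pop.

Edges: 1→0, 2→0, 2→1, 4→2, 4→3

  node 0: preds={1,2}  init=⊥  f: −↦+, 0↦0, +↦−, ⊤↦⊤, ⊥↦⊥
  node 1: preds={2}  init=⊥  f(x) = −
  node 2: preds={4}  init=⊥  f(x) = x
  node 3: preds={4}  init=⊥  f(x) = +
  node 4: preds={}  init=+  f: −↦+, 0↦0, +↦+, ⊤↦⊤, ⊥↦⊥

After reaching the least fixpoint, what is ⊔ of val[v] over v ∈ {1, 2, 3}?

Trace (7 dequeues):
  [1] u=0 | in ⊥ | out ⊥ | ==
  [2] u=1 | in ⊥ | out − | prev ⊥ | push {0}
  [3] u=2 | in + | out + | prev ⊥ | push {1}
  [4] u=3 | in + | out + | prev ⊥ | push {}
  [5] u=4 | in ⊥ | out + | ==
  [6] u=0 | in ⊤ | out ⊤ | prev ⊥ | push {}
  [7] u=1 | in + | out − | ==

Converged values:
  [0] ⊤
  [1] −
  [2] +
  [3] +
  [4] +

⊤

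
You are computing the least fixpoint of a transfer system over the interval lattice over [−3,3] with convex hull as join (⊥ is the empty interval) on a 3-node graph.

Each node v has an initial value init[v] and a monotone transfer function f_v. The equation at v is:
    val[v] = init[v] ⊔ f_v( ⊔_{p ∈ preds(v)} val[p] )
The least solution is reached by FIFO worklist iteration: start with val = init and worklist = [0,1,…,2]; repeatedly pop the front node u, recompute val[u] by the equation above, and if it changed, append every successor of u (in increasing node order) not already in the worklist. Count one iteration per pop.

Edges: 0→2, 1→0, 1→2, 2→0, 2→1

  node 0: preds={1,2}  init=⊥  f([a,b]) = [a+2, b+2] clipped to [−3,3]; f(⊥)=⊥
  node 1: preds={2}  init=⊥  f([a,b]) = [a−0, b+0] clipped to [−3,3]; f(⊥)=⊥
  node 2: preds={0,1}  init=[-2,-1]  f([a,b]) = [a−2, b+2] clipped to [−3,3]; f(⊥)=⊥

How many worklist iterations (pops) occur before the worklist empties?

7

Iteration log — 7 steps:
  step 1. node 0  ⊔preds=[-2,-1]  new=[0,1]  old=⊥  +wl: 
  step 2. node 1  ⊔preds=[-2,-1]  new=[-2,-1]  old=⊥  +wl: 0
  step 3. node 2  ⊔preds=[-2,1]  new=[-3,3]  old=[-2,-1]  +wl: 1
  step 4. node 0  ⊔preds=[-3,3]  new=[-1,3]  old=[0,1]  +wl: 2
  step 5. node 1  ⊔preds=[-3,3]  new=[-3,3]  old=[-2,-1]  +wl: 0
  step 6. node 2  ⊔preds=[-3,3]  new=[-3,3]  stable
  step 7. node 0  ⊔preds=[-3,3]  new=[-1,3]  stable

Least fixpoint reached:
  node 0: [-1,3]
  node 1: [-3,3]
  node 2: [-3,3]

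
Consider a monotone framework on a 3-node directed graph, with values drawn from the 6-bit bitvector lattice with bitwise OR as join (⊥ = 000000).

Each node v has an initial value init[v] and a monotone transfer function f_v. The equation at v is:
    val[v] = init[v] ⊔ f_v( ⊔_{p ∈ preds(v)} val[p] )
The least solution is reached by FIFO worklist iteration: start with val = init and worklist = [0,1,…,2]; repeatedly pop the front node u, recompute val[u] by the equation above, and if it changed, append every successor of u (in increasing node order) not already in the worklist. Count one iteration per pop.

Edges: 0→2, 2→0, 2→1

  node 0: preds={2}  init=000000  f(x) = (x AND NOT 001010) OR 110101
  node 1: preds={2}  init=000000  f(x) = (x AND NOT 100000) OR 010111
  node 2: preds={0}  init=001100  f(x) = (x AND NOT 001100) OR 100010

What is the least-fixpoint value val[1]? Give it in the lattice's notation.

Trace (5 dequeues):
  [1] u=0 | in 001100 | out 110101 | prev 000000 | push {}
  [2] u=1 | in 001100 | out 011111 | prev 000000 | push {}
  [3] u=2 | in 110101 | out 111111 | prev 001100 | push {0,1}
  [4] u=0 | in 111111 | out 110101 | ==
  [5] u=1 | in 111111 | out 011111 | ==

Converged values:
  [0] 110101
  [1] 011111
  [2] 111111

011111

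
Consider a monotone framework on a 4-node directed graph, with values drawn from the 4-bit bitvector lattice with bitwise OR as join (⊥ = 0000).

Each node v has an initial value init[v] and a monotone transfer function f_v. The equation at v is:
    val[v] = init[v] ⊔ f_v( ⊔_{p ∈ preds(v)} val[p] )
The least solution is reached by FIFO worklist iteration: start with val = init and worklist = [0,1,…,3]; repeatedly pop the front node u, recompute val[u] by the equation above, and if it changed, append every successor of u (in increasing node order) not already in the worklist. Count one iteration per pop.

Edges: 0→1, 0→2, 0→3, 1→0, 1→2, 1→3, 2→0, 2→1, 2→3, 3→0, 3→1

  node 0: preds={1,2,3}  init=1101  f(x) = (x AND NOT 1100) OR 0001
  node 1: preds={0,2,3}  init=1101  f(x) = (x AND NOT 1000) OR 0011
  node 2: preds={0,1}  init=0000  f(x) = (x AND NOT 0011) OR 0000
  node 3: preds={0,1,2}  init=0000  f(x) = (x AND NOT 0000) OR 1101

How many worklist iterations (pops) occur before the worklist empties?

Worklist (8 pops):
  #1 pop 0: in=1101 → 1101 (no change)
  #2 pop 1: in=1101 → 1111 (was 1101); enqueue [0]
  #3 pop 2: in=1111 → 1100 (was 0000); enqueue [1]
  #4 pop 3: in=1111 → 1111 (was 0000); enqueue []
  #5 pop 0: in=1111 → 1111 (was 1101); enqueue [2,3]
  #6 pop 1: in=1111 → 1111 (no change)
  #7 pop 2: in=1111 → 1100 (no change)
  #8 pop 3: in=1111 → 1111 (no change)

Fixpoint:
  val[0] = 1111
  val[1] = 1111
  val[2] = 1100
  val[3] = 1111

8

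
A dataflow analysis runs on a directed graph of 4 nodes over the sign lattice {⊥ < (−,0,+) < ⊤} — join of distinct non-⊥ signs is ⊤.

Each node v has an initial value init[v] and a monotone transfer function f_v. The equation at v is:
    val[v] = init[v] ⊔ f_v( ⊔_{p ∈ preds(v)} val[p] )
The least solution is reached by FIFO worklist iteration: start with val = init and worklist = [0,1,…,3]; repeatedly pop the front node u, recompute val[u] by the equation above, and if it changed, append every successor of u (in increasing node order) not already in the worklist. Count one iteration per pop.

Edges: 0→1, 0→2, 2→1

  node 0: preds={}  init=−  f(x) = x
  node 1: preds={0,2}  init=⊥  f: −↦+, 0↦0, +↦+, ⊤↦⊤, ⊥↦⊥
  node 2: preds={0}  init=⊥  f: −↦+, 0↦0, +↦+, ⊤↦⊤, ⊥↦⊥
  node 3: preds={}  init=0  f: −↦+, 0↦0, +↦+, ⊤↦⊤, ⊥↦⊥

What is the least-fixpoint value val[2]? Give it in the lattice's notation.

+

Iteration log — 5 steps:
  step 1. node 0  ⊔preds=⊥  new=−  stable
  step 2. node 1  ⊔preds=−  new=+  old=⊥  +wl: 
  step 3. node 2  ⊔preds=−  new=+  old=⊥  +wl: 1
  step 4. node 3  ⊔preds=⊥  new=0  stable
  step 5. node 1  ⊔preds=⊤  new=⊤  old=+  +wl: 

Least fixpoint reached:
  node 0: −
  node 1: ⊤
  node 2: +
  node 3: 0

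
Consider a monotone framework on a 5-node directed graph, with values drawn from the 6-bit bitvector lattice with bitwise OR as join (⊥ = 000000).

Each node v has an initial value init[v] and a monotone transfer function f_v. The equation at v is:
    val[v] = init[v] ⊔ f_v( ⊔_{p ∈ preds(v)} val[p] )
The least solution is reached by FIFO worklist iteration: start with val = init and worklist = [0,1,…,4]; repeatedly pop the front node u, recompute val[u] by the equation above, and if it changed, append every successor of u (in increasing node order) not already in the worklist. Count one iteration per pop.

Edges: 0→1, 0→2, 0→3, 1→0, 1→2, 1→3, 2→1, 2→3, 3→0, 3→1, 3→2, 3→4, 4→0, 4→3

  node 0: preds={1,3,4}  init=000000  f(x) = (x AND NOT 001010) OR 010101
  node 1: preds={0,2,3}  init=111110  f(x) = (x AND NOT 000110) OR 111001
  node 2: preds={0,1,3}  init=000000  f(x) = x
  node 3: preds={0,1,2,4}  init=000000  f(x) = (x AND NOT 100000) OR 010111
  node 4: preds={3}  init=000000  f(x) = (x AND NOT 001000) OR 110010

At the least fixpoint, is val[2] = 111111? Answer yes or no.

yes

Worklist (9 pops):
  #1 pop 0: in=111110 → 110101 (was 000000); enqueue []
  #2 pop 1: in=110101 → 111111 (was 111110); enqueue [0]
  #3 pop 2: in=111111 → 111111 (was 000000); enqueue [1]
  #4 pop 3: in=111111 → 011111 (was 000000); enqueue [2]
  #5 pop 4: in=011111 → 110111 (was 000000); enqueue [3]
  #6 pop 0: in=111111 → 110101 (no change)
  #7 pop 1: in=111111 → 111111 (no change)
  #8 pop 2: in=111111 → 111111 (no change)
  #9 pop 3: in=111111 → 011111 (no change)

Fixpoint:
  val[0] = 110101
  val[1] = 111111
  val[2] = 111111
  val[3] = 011111
  val[4] = 110111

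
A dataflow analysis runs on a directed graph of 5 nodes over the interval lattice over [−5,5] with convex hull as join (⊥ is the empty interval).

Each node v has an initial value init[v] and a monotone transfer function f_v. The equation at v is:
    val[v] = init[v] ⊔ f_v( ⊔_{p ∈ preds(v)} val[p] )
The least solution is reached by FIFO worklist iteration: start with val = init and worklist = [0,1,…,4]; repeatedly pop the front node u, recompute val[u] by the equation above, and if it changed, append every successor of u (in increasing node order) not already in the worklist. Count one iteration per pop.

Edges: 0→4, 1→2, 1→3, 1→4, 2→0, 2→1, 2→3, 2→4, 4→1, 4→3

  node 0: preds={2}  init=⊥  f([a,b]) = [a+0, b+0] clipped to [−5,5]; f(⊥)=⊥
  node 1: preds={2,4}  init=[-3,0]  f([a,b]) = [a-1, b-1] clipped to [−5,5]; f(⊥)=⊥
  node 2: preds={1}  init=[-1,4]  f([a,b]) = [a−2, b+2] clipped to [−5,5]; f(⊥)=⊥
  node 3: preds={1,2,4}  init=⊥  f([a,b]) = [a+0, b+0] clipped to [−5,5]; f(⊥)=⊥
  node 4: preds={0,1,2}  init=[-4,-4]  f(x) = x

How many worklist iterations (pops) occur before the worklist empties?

Trace (10 dequeues):
  [1] u=0 | in [-1,4] | out [-1,4] | prev ⊥ | push {}
  [2] u=1 | in [-4,4] | out [-5,3] | prev [-3,0] | push {}
  [3] u=2 | in [-5,3] | out [-5,5] | prev [-1,4] | push {0,1}
  [4] u=3 | in [-5,5] | out [-5,5] | prev ⊥ | push {}
  [5] u=4 | in [-5,5] | out [-5,5] | prev [-4,-4] | push {3}
  [6] u=0 | in [-5,5] | out [-5,5] | prev [-1,4] | push {4}
  [7] u=1 | in [-5,5] | out [-5,4] | prev [-5,3] | push {2}
  [8] u=3 | in [-5,5] | out [-5,5] | ==
  [9] u=4 | in [-5,5] | out [-5,5] | ==
  [10] u=2 | in [-5,4] | out [-5,5] | ==

Converged values:
  [0] [-5,5]
  [1] [-5,4]
  [2] [-5,5]
  [3] [-5,5]
  [4] [-5,5]

10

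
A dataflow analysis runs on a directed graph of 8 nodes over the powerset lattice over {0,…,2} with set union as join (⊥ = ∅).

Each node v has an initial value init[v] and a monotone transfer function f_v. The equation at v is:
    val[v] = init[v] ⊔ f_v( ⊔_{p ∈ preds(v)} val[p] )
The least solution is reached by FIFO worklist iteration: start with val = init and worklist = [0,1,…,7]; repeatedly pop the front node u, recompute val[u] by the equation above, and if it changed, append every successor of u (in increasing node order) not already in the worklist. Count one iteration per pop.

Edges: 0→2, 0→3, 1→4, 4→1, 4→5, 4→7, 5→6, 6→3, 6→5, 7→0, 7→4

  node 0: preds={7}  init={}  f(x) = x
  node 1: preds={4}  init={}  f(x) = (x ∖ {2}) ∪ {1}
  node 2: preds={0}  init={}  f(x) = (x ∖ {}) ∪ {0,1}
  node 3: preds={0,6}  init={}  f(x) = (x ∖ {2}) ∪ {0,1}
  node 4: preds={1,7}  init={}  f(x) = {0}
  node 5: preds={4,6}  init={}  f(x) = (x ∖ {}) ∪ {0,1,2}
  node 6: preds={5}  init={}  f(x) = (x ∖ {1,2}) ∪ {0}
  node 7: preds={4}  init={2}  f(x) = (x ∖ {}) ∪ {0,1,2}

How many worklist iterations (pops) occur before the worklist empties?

15

Trace (15 dequeues):
  [1] u=0 | in {2} | out {2} | prev {} | push {}
  [2] u=1 | in {} | out {1} | prev {} | push {}
  [3] u=2 | in {2} | out {0,1,2} | prev {} | push {}
  [4] u=3 | in {2} | out {0,1} | prev {} | push {}
  [5] u=4 | in {1,2} | out {0} | prev {} | push {1}
  [6] u=5 | in {0} | out {0,1,2} | prev {} | push {}
  [7] u=6 | in {0,1,2} | out {0} | prev {} | push {3,5}
  [8] u=7 | in {0} | out {0,1,2} | prev {2} | push {0,4}
  [9] u=1 | in {0} | out {0,1} | prev {1} | push {}
  [10] u=3 | in {0,2} | out {0,1} | ==
  [11] u=5 | in {0} | out {0,1,2} | ==
  [12] u=0 | in {0,1,2} | out {0,1,2} | prev {2} | push {2,3}
  [13] u=4 | in {0,1,2} | out {0} | ==
  [14] u=2 | in {0,1,2} | out {0,1,2} | ==
  [15] u=3 | in {0,1,2} | out {0,1} | ==

Converged values:
  [0] {0,1,2}
  [1] {0,1}
  [2] {0,1,2}
  [3] {0,1}
  [4] {0}
  [5] {0,1,2}
  [6] {0}
  [7] {0,1,2}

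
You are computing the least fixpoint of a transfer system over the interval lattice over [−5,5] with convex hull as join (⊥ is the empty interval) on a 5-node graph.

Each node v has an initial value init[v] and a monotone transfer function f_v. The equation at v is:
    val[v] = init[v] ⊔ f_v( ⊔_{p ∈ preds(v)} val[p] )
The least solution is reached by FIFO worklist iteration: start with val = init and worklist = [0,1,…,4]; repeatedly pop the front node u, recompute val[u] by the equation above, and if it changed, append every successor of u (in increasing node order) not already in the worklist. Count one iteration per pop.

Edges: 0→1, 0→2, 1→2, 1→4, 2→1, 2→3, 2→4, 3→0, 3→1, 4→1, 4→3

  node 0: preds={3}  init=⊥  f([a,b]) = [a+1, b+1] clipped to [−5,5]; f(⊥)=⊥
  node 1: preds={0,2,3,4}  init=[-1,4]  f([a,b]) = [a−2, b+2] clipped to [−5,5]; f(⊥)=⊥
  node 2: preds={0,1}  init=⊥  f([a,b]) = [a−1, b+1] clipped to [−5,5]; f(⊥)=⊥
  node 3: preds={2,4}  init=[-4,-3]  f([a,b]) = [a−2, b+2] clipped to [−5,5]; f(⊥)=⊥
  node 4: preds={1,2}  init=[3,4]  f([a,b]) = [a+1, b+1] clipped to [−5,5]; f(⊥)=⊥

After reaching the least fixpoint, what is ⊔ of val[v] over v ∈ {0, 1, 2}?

Trace (10 dequeues):
  [1] u=0 | in [-4,-3] | out [-3,-2] | prev ⊥ | push {}
  [2] u=1 | in [-4,4] | out [-5,5] | prev [-1,4] | push {}
  [3] u=2 | in [-5,5] | out [-5,5] | prev ⊥ | push {1}
  [4] u=3 | in [-5,5] | out [-5,5] | prev [-4,-3] | push {0}
  [5] u=4 | in [-5,5] | out [-4,5] | prev [3,4] | push {3}
  [6] u=1 | in [-5,5] | out [-5,5] | ==
  [7] u=0 | in [-5,5] | out [-4,5] | prev [-3,-2] | push {1,2}
  [8] u=3 | in [-5,5] | out [-5,5] | ==
  [9] u=1 | in [-5,5] | out [-5,5] | ==
  [10] u=2 | in [-5,5] | out [-5,5] | ==

Converged values:
  [0] [-4,5]
  [1] [-5,5]
  [2] [-5,5]
  [3] [-5,5]
  [4] [-4,5]

[-5,5]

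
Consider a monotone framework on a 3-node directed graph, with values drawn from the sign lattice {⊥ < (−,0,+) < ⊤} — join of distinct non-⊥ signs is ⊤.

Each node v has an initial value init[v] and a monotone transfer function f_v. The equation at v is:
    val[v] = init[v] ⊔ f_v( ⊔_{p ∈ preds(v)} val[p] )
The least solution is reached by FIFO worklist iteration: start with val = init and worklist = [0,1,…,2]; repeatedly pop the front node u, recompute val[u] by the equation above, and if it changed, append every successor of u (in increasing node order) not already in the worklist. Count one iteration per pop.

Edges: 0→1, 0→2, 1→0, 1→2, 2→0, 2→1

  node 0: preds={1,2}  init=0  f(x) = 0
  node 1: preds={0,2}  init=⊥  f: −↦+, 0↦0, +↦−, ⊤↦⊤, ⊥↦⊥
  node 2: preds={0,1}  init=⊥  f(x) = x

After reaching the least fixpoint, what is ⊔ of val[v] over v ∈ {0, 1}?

0

Iteration log — 5 steps:
  step 1. node 0  ⊔preds=⊥  new=0  stable
  step 2. node 1  ⊔preds=0  new=0  old=⊥  +wl: 0
  step 3. node 2  ⊔preds=0  new=0  old=⊥  +wl: 1
  step 4. node 0  ⊔preds=0  new=0  stable
  step 5. node 1  ⊔preds=0  new=0  stable

Least fixpoint reached:
  node 0: 0
  node 1: 0
  node 2: 0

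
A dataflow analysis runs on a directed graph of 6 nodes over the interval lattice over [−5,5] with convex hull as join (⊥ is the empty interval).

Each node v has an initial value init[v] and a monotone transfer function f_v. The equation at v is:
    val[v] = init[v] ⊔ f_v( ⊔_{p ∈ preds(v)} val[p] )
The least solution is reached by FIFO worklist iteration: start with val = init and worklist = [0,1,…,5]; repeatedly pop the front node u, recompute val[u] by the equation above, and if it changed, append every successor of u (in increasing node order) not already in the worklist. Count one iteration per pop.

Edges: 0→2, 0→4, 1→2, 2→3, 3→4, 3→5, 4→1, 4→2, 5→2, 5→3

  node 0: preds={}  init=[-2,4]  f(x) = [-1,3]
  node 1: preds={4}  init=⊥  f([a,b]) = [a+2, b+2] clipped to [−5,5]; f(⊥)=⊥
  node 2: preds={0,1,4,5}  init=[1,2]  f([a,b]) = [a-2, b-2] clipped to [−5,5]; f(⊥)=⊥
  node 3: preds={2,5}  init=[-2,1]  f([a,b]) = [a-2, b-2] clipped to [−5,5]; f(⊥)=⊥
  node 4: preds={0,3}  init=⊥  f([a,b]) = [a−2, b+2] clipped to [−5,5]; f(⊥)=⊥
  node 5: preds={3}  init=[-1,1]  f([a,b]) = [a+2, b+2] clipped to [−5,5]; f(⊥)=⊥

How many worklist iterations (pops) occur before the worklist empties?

Worklist (9 pops):
  #1 pop 0: in=⊥ → [-2,4] (no change)
  #2 pop 1: in=⊥ → ⊥ (no change)
  #3 pop 2: in=[-2,4] → [-4,2] (was [1,2]); enqueue []
  #4 pop 3: in=[-4,2] → [-5,1] (was [-2,1]); enqueue []
  #5 pop 4: in=[-5,4] → [-5,5] (was ⊥); enqueue [1,2]
  #6 pop 5: in=[-5,1] → [-3,3] (was [-1,1]); enqueue [3]
  #7 pop 1: in=[-5,5] → [-3,5] (was ⊥); enqueue []
  #8 pop 2: in=[-5,5] → [-5,3] (was [-4,2]); enqueue []
  #9 pop 3: in=[-5,3] → [-5,1] (no change)

Fixpoint:
  val[0] = [-2,4]
  val[1] = [-3,5]
  val[2] = [-5,3]
  val[3] = [-5,1]
  val[4] = [-5,5]
  val[5] = [-3,3]

9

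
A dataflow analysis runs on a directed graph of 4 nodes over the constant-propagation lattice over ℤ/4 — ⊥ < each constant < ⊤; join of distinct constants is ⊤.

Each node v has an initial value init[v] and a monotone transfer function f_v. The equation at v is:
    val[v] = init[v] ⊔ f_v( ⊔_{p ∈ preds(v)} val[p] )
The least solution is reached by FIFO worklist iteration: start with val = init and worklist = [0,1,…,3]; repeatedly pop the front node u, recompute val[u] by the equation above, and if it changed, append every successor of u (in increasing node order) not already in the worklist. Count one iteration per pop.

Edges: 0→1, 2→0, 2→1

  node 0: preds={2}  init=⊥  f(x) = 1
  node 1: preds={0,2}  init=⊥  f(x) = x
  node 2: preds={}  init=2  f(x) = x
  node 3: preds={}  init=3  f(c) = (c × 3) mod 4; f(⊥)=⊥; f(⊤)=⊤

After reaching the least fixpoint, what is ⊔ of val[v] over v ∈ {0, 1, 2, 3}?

Iteration log — 4 steps:
  step 1. node 0  ⊔preds=2  new=1  old=⊥  +wl: 
  step 2. node 1  ⊔preds=⊤  new=⊤  old=⊥  +wl: 
  step 3. node 2  ⊔preds=⊥  new=2  stable
  step 4. node 3  ⊔preds=⊥  new=3  stable

Least fixpoint reached:
  node 0: 1
  node 1: ⊤
  node 2: 2
  node 3: 3

⊤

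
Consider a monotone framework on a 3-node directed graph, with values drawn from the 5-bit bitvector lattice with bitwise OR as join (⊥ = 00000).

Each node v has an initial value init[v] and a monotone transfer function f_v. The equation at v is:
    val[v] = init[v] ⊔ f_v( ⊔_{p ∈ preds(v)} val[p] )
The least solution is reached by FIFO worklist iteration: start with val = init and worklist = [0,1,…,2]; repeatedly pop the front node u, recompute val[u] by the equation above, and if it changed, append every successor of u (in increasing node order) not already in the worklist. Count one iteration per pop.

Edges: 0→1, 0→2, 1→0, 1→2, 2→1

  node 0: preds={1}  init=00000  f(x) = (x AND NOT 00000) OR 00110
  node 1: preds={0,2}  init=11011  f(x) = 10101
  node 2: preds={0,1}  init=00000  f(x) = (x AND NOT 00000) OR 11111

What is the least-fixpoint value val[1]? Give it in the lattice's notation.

Iteration log — 5 steps:
  step 1. node 0  ⊔preds=11011  new=11111  old=00000  +wl: 
  step 2. node 1  ⊔preds=11111  new=11111  old=11011  +wl: 0
  step 3. node 2  ⊔preds=11111  new=11111  old=00000  +wl: 1
  step 4. node 0  ⊔preds=11111  new=11111  stable
  step 5. node 1  ⊔preds=11111  new=11111  stable

Least fixpoint reached:
  node 0: 11111
  node 1: 11111
  node 2: 11111

11111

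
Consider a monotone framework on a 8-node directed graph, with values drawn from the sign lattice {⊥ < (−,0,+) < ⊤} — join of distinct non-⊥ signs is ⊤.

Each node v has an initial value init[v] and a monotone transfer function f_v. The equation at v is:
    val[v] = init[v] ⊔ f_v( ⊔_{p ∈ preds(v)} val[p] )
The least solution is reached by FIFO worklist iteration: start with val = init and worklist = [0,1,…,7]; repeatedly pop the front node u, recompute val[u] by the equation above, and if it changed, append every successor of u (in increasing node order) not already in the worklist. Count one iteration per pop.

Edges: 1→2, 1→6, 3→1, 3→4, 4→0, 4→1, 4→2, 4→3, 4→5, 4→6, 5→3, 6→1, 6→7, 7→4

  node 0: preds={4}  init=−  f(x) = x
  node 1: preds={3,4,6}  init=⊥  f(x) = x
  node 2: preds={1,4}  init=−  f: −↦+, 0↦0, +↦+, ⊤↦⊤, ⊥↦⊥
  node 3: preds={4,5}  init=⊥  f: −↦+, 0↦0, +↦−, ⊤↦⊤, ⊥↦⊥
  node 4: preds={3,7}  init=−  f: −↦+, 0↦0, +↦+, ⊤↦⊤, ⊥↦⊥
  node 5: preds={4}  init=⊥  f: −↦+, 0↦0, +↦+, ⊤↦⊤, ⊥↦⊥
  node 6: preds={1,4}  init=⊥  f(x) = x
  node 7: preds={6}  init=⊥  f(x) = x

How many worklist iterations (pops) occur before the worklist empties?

Iteration log — 15 steps:
  step 1. node 0  ⊔preds=−  new=−  stable
  step 2. node 1  ⊔preds=−  new=−  old=⊥  +wl: 
  step 3. node 2  ⊔preds=−  new=⊤  old=−  +wl: 
  step 4. node 3  ⊔preds=−  new=+  old=⊥  +wl: 1
  step 5. node 4  ⊔preds=+  new=⊤  old=−  +wl: 0,2,3
  step 6. node 5  ⊔preds=⊤  new=⊤  old=⊥  +wl: 
  step 7. node 6  ⊔preds=⊤  new=⊤  old=⊥  +wl: 
  step 8. node 7  ⊔preds=⊤  new=⊤  old=⊥  +wl: 4
  step 9. node 1  ⊔preds=⊤  new=⊤  old=−  +wl: 6
  step 10. node 0  ⊔preds=⊤  new=⊤  old=−  +wl: 
  step 11. node 2  ⊔preds=⊤  new=⊤  stable
  step 12. node 3  ⊔preds=⊤  new=⊤  old=+  +wl: 1
  step 13. node 4  ⊔preds=⊤  new=⊤  stable
  step 14. node 6  ⊔preds=⊤  new=⊤  stable
  step 15. node 1  ⊔preds=⊤  new=⊤  stable

Least fixpoint reached:
  node 0: ⊤
  node 1: ⊤
  node 2: ⊤
  node 3: ⊤
  node 4: ⊤
  node 5: ⊤
  node 6: ⊤
  node 7: ⊤

15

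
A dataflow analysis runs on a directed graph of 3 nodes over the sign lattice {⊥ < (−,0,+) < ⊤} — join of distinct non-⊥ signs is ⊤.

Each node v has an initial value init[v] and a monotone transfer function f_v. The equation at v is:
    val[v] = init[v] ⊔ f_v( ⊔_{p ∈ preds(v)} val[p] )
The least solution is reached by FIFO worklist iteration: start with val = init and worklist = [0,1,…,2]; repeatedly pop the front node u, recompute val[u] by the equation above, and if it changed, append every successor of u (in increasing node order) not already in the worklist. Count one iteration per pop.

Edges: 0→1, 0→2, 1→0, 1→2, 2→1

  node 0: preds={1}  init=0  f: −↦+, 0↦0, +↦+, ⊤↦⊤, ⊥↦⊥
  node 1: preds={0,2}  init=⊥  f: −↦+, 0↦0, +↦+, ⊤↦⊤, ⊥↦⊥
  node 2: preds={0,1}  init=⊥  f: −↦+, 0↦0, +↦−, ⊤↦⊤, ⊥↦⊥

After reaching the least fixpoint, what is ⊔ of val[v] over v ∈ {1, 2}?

Worklist (5 pops):
  #1 pop 0: in=⊥ → 0 (no change)
  #2 pop 1: in=0 → 0 (was ⊥); enqueue [0]
  #3 pop 2: in=0 → 0 (was ⊥); enqueue [1]
  #4 pop 0: in=0 → 0 (no change)
  #5 pop 1: in=0 → 0 (no change)

Fixpoint:
  val[0] = 0
  val[1] = 0
  val[2] = 0

0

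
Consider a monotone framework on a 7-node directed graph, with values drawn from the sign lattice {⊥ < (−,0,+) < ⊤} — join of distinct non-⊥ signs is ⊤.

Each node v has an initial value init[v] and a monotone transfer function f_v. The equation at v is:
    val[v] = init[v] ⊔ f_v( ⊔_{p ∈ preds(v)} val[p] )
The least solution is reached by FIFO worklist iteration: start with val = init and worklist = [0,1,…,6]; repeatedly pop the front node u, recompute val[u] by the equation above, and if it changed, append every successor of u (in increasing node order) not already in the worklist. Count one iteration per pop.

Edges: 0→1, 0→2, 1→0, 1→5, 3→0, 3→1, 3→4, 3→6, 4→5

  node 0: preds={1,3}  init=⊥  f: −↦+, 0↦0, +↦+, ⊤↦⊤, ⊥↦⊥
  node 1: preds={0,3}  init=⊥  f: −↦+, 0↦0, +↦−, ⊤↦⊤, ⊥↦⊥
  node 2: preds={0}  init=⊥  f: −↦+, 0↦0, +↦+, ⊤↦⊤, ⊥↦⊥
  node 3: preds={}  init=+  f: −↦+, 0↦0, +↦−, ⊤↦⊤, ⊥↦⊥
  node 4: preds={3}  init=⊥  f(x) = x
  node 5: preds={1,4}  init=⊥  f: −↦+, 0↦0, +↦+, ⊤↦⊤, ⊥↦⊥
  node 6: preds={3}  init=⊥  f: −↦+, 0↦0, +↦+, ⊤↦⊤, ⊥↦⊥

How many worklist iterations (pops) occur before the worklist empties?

Iteration log — 12 steps:
  step 1. node 0  ⊔preds=+  new=+  old=⊥  +wl: 
  step 2. node 1  ⊔preds=+  new=−  old=⊥  +wl: 0
  step 3. node 2  ⊔preds=+  new=+  old=⊥  +wl: 
  step 4. node 3  ⊔preds=⊥  new=+  stable
  step 5. node 4  ⊔preds=+  new=+  old=⊥  +wl: 
  step 6. node 5  ⊔preds=⊤  new=⊤  old=⊥  +wl: 
  step 7. node 6  ⊔preds=+  new=+  old=⊥  +wl: 
  step 8. node 0  ⊔preds=⊤  new=⊤  old=+  +wl: 1,2
  step 9. node 1  ⊔preds=⊤  new=⊤  old=−  +wl: 0,5
  step 10. node 2  ⊔preds=⊤  new=⊤  old=+  +wl: 
  step 11. node 0  ⊔preds=⊤  new=⊤  stable
  step 12. node 5  ⊔preds=⊤  new=⊤  stable

Least fixpoint reached:
  node 0: ⊤
  node 1: ⊤
  node 2: ⊤
  node 3: +
  node 4: +
  node 5: ⊤
  node 6: +

12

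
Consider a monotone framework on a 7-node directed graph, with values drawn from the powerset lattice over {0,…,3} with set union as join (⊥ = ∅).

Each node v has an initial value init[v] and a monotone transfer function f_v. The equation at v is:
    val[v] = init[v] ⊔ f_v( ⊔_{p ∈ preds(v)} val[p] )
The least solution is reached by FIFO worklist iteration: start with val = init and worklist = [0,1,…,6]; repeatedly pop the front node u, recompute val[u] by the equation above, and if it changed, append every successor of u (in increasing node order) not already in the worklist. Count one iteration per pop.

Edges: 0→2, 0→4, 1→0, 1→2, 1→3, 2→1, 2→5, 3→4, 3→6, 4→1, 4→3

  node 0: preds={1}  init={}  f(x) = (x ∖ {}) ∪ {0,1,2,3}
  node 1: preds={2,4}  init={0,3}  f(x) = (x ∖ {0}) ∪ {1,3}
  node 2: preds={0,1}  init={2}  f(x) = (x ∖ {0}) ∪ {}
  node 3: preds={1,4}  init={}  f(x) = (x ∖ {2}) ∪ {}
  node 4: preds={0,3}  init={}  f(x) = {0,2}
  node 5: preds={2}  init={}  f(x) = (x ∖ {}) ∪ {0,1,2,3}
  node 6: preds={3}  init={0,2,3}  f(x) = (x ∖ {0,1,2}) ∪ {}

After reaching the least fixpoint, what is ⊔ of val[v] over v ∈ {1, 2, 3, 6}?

{0,1,2,3}

Worklist (10 pops):
  #1 pop 0: in={0,3} → {0,1,2,3} (was {}); enqueue []
  #2 pop 1: in={2} → {0,1,2,3} (was {0,3}); enqueue [0]
  #3 pop 2: in={0,1,2,3} → {1,2,3} (was {2}); enqueue [1]
  #4 pop 3: in={0,1,2,3} → {0,1,3} (was {}); enqueue []
  #5 pop 4: in={0,1,2,3} → {0,2} (was {}); enqueue [3]
  #6 pop 5: in={1,2,3} → {0,1,2,3} (was {}); enqueue []
  #7 pop 6: in={0,1,3} → {0,2,3} (no change)
  #8 pop 0: in={0,1,2,3} → {0,1,2,3} (no change)
  #9 pop 1: in={0,1,2,3} → {0,1,2,3} (no change)
  #10 pop 3: in={0,1,2,3} → {0,1,3} (no change)

Fixpoint:
  val[0] = {0,1,2,3}
  val[1] = {0,1,2,3}
  val[2] = {1,2,3}
  val[3] = {0,1,3}
  val[4] = {0,2}
  val[5] = {0,1,2,3}
  val[6] = {0,2,3}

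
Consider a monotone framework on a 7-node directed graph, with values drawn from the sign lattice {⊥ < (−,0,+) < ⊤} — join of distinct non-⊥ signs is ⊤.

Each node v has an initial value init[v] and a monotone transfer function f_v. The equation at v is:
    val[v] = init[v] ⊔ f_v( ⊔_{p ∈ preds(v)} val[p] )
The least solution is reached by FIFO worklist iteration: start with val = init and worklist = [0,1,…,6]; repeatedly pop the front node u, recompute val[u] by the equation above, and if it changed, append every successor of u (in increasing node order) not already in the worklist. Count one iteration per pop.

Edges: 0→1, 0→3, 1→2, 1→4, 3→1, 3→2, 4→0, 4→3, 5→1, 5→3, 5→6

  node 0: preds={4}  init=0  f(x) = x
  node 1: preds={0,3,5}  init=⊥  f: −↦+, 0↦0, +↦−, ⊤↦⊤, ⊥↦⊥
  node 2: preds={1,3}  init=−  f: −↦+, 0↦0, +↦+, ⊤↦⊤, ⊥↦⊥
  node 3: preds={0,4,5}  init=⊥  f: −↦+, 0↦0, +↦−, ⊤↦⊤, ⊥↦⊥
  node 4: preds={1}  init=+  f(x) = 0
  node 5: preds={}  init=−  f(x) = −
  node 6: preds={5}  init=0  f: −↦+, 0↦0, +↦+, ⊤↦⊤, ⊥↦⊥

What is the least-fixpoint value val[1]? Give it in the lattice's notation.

Iteration log — 11 steps:
  step 1. node 0  ⊔preds=+  new=⊤  old=0  +wl: 
  step 2. node 1  ⊔preds=⊤  new=⊤  old=⊥  +wl: 
  step 3. node 2  ⊔preds=⊤  new=⊤  old=−  +wl: 
  step 4. node 3  ⊔preds=⊤  new=⊤  old=⊥  +wl: 1,2
  step 5. node 4  ⊔preds=⊤  new=⊤  old=+  +wl: 0,3
  step 6. node 5  ⊔preds=⊥  new=−  stable
  step 7. node 6  ⊔preds=−  new=⊤  old=0  +wl: 
  step 8. node 1  ⊔preds=⊤  new=⊤  stable
  step 9. node 2  ⊔preds=⊤  new=⊤  stable
  step 10. node 0  ⊔preds=⊤  new=⊤  stable
  step 11. node 3  ⊔preds=⊤  new=⊤  stable

Least fixpoint reached:
  node 0: ⊤
  node 1: ⊤
  node 2: ⊤
  node 3: ⊤
  node 4: ⊤
  node 5: −
  node 6: ⊤

⊤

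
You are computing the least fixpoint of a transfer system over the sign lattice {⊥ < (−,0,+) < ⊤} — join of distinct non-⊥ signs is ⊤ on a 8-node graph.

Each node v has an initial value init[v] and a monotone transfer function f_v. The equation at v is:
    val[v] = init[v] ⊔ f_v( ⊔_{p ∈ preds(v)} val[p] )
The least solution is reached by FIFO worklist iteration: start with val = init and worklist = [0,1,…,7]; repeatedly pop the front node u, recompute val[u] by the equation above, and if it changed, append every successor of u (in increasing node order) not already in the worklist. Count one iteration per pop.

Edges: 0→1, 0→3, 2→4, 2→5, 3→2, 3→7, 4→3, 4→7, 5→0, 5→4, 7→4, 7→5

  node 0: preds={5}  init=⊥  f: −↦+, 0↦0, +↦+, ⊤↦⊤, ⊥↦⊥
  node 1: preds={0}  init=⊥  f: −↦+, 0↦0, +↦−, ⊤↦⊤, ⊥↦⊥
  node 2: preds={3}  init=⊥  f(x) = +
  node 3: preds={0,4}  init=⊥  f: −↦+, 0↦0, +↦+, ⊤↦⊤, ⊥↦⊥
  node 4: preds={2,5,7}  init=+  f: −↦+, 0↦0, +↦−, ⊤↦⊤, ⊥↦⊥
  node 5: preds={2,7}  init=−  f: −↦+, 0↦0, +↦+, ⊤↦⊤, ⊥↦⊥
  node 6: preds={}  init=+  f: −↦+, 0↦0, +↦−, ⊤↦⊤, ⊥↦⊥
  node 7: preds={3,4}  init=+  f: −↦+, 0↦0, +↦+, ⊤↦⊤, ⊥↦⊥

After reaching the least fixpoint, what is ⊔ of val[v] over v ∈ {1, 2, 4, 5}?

⊤

Iteration log — 17 steps:
  step 1. node 0  ⊔preds=−  new=+  old=⊥  +wl: 
  step 2. node 1  ⊔preds=+  new=−  old=⊥  +wl: 
  step 3. node 2  ⊔preds=⊥  new=+  old=⊥  +wl: 
  step 4. node 3  ⊔preds=+  new=+  old=⊥  +wl: 2
  step 5. node 4  ⊔preds=⊤  new=⊤  old=+  +wl: 3
  step 6. node 5  ⊔preds=+  new=⊤  old=−  +wl: 0,4
  step 7. node 6  ⊔preds=⊥  new=+  stable
  step 8. node 7  ⊔preds=⊤  new=⊤  old=+  +wl: 5
  step 9. node 2  ⊔preds=+  new=+  stable
  step 10. node 3  ⊔preds=⊤  new=⊤  old=+  +wl: 2,7
  step 11. node 0  ⊔preds=⊤  new=⊤  old=+  +wl: 1,3
  step 12. node 4  ⊔preds=⊤  new=⊤  stable
  step 13. node 5  ⊔preds=⊤  new=⊤  stable
  step 14. node 2  ⊔preds=⊤  new=+  stable
  step 15. node 7  ⊔preds=⊤  new=⊤  stable
  step 16. node 1  ⊔preds=⊤  new=⊤  old=−  +wl: 
  step 17. node 3  ⊔preds=⊤  new=⊤  stable

Least fixpoint reached:
  node 0: ⊤
  node 1: ⊤
  node 2: +
  node 3: ⊤
  node 4: ⊤
  node 5: ⊤
  node 6: +
  node 7: ⊤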